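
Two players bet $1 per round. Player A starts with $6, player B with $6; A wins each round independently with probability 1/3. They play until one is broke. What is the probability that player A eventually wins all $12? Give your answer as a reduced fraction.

Let r = q/p = (2/3)/(1/3) = 2. The recurrence P(i) = p·P(i+1) + q·P(i−1) with P(0)=0, P(12)=1 gives P(i) = (1 − r^i)/(1 − r^12).
P(6) = (1 − (2)^6) / (1 − (2)^12) = 1/65.

1/65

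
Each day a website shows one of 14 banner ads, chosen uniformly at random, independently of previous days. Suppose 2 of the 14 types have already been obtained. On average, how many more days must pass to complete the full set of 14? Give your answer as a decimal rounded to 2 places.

Starting from 2 distinct types, each trial gives a new one with probability (14−i)/14 when i types are held, so the wait for the next new type is 14/(14−i).
E = 14/12 + 14/11 + 14/10 + 14/9 + 14/8 + 14/7 + 14/6 + 14/5 + 14/4 + 14/3 + 14/2 + 14/1 = 86021/1980 ≈ 43.44.

43.44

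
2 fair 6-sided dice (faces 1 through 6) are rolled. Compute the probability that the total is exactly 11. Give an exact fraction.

There are 6^2 = 36 equally likely outcomes.
The number of ordered 2-tuples from {1,…,6} summing to 11 is 2.
P(sum = 11) = 2/36 = 1/18.

1/18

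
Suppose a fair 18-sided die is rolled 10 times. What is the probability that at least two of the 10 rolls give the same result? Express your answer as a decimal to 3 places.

0.956

P(all 10 different) = 18/18 · 17/18 · ··· · 9/18 ≈ 0.044.
P(at least two equal) = 1 − 0.044 = 0.956.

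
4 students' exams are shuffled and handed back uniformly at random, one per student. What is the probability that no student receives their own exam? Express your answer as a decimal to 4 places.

0.3750

This is the derangement probability: permutations of 4 with no fixed point.
D(4) = 4! · (1 − 1/1! + 1/2! − ··· + (−1)^4/4!) = 9.
P = 9/24 = 3/8 ≈ 0.3750.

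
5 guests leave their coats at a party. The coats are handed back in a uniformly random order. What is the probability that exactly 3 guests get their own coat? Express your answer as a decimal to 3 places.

0.083

Choose which 3 of the 5 are fixed: C(5,3) = 10 ways.
The remaining 2 must have no fixed point: D(2) = 1.
P = 10·1/120 = 1/12 ≈ 0.083.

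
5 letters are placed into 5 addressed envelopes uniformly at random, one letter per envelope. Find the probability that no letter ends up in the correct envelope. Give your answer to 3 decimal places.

0.367

This is the derangement probability: permutations of 5 with no fixed point.
D(5) = 5! · (1 − 1/1! + 1/2! − ··· + (−1)^5/5!) = 44.
P = 44/120 = 11/30 ≈ 0.367.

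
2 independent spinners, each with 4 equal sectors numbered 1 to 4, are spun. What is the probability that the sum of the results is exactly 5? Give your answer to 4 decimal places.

There are 4^2 = 16 equally likely outcomes.
The number of ordered 2-tuples from {1,…,4} summing to 5 is 4.
P(sum = 5) = 4/16 = 1/4 ≈ 0.2500.

0.2500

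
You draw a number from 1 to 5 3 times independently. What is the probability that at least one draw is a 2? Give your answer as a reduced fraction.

61/125

P(no draw is a 2) = (4/5)^3 = 64/125.
P(at least one) = 1 − 64/125 = 61/125.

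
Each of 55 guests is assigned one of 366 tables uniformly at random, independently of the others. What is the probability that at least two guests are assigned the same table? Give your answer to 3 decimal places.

0.986

It's easier to compute the probability that all 55 are distinct.
P(all distinct) = 366/366 · 365/366 · ··· · 312/366 ≈ 0.014.
So the probability of at least one match is 1 − 0.014 = 0.986.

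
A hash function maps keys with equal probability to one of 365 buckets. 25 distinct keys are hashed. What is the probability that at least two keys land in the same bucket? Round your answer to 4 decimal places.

0.5687

It's easier to compute the probability that all 25 are distinct.
P(all distinct) = 365/365 · 364/365 · ··· · 341/365 ≈ 0.4313.
So the probability of at least one match is 1 − 0.4313 = 0.5687.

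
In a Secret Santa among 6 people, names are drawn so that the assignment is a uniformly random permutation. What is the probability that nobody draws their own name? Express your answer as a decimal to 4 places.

0.3681

This is the derangement probability: permutations of 6 with no fixed point.
D(6) = 6! · (1 − 1/1! + 1/2! − ··· + (−1)^6/6!) = 265.
P = 265/720 = 53/144 ≈ 0.3681.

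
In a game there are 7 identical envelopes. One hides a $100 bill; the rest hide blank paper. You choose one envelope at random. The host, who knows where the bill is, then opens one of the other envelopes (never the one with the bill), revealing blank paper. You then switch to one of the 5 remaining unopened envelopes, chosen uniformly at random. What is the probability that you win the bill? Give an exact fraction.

Your original envelope holds the bill with probability 1/7, so the other 6 collectively hold it with probability 6/7.
The host can always find an empty envelope to open, so this doesn't change that 6/7; it is now spread over the 5 remaining unopened envelopes.
P(win by switching) = (6/7) · (1/5) = 6/35.

6/35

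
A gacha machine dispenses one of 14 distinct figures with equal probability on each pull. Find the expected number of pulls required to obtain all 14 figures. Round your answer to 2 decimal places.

After i distinct types are collected, each trial gives a new one with probability (14−i)/14, so the expected wait for the next new type is 14/(14−i).
E = 14/14 + 14/13 + 14/12 + 14/11 + 14/10 + 14/9 + 14/8 + 14/7 + 14/6 + 14/5 + 14/4 + 14/3 + 14/2 + 14/1 = 1171733/25740 ≈ 45.52.

45.52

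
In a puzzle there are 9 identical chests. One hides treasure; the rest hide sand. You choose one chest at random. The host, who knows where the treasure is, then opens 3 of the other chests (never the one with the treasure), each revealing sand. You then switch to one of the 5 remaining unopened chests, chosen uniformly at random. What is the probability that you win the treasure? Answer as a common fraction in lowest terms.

8/45

Your original chest holds the treasure with probability 1/9, so the other 8 collectively hold it with probability 8/9.
The host can always find 3 empty chests to open, so the reveals don't change that 8/9; it is now spread over the 5 remaining unopened chests.
P(win by switching) = (8/9) · (1/5) = 8/45.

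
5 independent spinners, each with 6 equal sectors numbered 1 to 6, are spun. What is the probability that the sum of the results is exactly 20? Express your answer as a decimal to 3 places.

0.084

There are 6^5 = 7776 equally likely outcomes.
The number of ordered 5-tuples from {1,…,6} summing to 20 is 651.
P(sum = 20) = 651/7776 = 217/2592 ≈ 0.084.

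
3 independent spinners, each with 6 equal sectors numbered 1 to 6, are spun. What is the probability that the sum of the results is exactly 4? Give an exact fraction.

1/72

There are 6^3 = 216 equally likely outcomes.
The number of ordered 3-tuples from {1,…,6} summing to 4 is 3.
P(sum = 4) = 3/216 = 1/72.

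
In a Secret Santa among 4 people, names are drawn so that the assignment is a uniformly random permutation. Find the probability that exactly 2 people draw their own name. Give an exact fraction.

Choose which 2 of the 4 are fixed: C(4,2) = 6 ways.
The remaining 2 must have no fixed point: D(2) = 1.
P = 6·1/24 = 1/4.

1/4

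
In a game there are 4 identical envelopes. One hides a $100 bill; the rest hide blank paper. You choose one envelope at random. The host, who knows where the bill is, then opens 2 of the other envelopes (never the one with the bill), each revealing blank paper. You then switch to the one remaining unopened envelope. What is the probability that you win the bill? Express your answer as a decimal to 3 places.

0.750

Your original envelope holds the bill with probability 1/4, so the other 3 collectively hold it with probability 3/4.
The host can always find 2 empty envelopes to open, so the reveals don't change that 3/4; it is now spread over the 1 remaining unopened envelope.
P(win by switching) = (3/4) · (1/1) = 3/4 ≈ 0.750.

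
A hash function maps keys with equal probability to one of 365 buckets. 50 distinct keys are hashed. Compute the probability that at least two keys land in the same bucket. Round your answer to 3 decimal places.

It's easier to compute the probability that all 50 are distinct.
P(all distinct) = 365/365 · 364/365 · ··· · 316/365 ≈ 0.030.
So the probability of at least one match is 1 − 0.030 = 0.970.

0.970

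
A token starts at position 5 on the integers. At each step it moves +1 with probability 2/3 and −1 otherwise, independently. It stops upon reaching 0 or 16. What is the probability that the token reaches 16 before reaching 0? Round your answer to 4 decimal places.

0.9688

Let r = q/p = (1/3)/(2/3) = 1/2. The recurrence P(i) = p·P(i+1) + q·P(i−1) with P(0)=0, P(16)=1 gives P(i) = (1 − r^i)/(1 − r^16).
P(5) = (1 − (1/2)^5) / (1 − (1/2)^16) = 63488/65535 ≈ 0.9688.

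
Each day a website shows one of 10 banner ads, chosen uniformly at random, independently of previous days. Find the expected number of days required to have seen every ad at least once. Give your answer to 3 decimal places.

After i distinct types are collected, each trial gives a new one with probability (10−i)/10, so the expected wait for the next new type is 10/(10−i).
E = 10/10 + 10/9 + 10/8 + 10/7 + 10/6 + 10/5 + 10/4 + 10/3 + 10/2 + 10/1 = 7381/252 ≈ 29.290.

29.290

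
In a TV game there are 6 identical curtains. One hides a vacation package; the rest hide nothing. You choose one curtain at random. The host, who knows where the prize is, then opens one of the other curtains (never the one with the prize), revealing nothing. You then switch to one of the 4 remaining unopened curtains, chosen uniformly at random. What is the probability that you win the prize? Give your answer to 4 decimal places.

Your original curtain holds the prize with probability 1/6, so the other 5 collectively hold it with probability 5/6.
The host can always find an empty curtain to open, so this doesn't change that 5/6; it is now spread over the 4 remaining unopened curtains.
P(win by switching) = (5/6) · (1/4) = 5/24 ≈ 0.2083.

0.2083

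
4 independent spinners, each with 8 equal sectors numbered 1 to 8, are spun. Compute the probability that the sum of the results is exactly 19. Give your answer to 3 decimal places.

There are 8^4 = 4096 equally likely outcomes.
The number of ordered 4-tuples from {1,…,8} summing to 19 is 336.
P(sum = 19) = 336/4096 = 21/256 ≈ 0.082.

0.082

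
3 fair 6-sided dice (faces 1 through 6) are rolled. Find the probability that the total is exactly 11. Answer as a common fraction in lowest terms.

1/8

There are 6^3 = 216 equally likely outcomes.
The number of ordered 3-tuples from {1,…,6} summing to 11 is 27.
P(sum = 11) = 27/216 = 1/8.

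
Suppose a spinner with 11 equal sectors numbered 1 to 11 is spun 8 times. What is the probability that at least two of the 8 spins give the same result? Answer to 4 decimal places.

0.9690

P(all 8 different) = 11/11 · 10/11 · ··· · 4/11 ≈ 0.0310.
P(at least two equal) = 1 − 0.0310 = 0.9690.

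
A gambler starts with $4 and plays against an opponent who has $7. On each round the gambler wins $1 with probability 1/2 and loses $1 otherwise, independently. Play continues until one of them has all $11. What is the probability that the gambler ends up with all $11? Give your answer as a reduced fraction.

With a fair step, P(i) = ½P(i−1) + ½P(i+1) with P(0)=0, P(11)=1 has the linear solution P(i) = i/11.
P(4) = 4/11.

4/11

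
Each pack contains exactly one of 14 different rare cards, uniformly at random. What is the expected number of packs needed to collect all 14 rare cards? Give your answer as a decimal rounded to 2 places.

After i distinct types are collected, each trial gives a new one with probability (14−i)/14, so the expected wait for the next new type is 14/(14−i).
E = 14/14 + 14/13 + 14/12 + 14/11 + 14/10 + 14/9 + 14/8 + 14/7 + 14/6 + 14/5 + 14/4 + 14/3 + 14/2 + 14/1 = 1171733/25740 ≈ 45.52.

45.52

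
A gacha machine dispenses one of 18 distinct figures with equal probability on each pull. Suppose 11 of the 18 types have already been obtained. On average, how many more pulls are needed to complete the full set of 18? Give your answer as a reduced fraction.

Starting from 11 distinct types, each trial gives a new one with probability (18−i)/18 when i types are held, so the wait for the next new type is 18/(18−i).
E = 18/7 + 18/6 + 18/5 + 18/4 + 18/3 + 18/2 + 18/1 = 3267/70.

3267/70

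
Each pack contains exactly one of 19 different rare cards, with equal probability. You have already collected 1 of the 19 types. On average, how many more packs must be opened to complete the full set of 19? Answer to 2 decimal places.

Starting from 1 distinct type, each trial gives a new one with probability (19−i)/19 when i types are held, so the wait for the next new type is 19/(19−i).
E = 19/18 + 19/17 + 19/16 + 19/15 + 19/14 + 19/13 + 19/12 + 19/11 + 19/10 + 19/9 + 19/8 + 19/7 + 19/6 + 19/5 + 19/4 + 19/3 + 19/2 + 19/1 = 271211719/4084080 ≈ 66.41.

66.41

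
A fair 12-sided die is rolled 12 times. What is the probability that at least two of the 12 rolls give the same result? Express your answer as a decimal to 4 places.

0.9999

P(all 12 different) = 12/12 · 11/12 · ··· · 1/12 ≈ 0.0001.
P(at least two equal) = 1 − 0.0001 = 0.9999.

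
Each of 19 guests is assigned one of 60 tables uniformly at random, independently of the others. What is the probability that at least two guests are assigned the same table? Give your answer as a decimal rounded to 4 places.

0.9592

It's easier to compute the probability that all 19 are distinct.
P(all distinct) = 60/60 · 59/60 · ··· · 42/60 ≈ 0.0408.
So the probability of at least one match is 1 − 0.0408 = 0.9592.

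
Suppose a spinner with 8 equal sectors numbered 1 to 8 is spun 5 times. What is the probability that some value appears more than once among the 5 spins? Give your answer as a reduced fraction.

407/512

P(all 5 different) = 8/8 · 7/8 · ··· · 4/8 = 105/512.
P(at least two equal) = 1 − 105/512 = 407/512.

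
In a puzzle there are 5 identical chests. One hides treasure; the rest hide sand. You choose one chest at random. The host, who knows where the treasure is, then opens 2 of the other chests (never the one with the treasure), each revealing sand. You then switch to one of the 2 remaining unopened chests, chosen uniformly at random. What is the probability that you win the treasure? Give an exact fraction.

2/5

Your original chest holds the treasure with probability 1/5, so the other 4 collectively hold it with probability 4/5.
The host can always find 2 empty chests to open, so the reveals don't change that 4/5; it is now spread over the 2 remaining unopened chests.
P(win by switching) = (4/5) · (1/2) = 2/5.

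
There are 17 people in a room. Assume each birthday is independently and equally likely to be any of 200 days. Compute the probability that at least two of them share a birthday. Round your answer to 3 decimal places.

It's easier to compute the probability that all 17 are distinct.
P(all distinct) = 200/200 · 199/200 · ··· · 184/200 ≈ 0.497.
So the probability of at least one match is 1 − 0.497 = 0.503.

0.503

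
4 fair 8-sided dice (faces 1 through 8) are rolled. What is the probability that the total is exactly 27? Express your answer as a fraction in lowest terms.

7/512

There are 8^4 = 4096 equally likely outcomes.
The number of ordered 4-tuples from {1,…,8} summing to 27 is 56.
P(sum = 27) = 56/4096 = 7/512.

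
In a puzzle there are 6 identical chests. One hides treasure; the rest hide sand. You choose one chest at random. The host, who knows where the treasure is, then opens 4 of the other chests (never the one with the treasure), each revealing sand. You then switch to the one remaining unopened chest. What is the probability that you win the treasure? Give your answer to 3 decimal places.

Your original chest holds the treasure with probability 1/6, so the other 5 collectively hold it with probability 5/6.
The host can always find 4 empty chests to open, so the reveals don't change that 5/6; it is now spread over the 1 remaining unopened chest.
P(win by switching) = (5/6) · (1/1) = 5/6 ≈ 0.833.

0.833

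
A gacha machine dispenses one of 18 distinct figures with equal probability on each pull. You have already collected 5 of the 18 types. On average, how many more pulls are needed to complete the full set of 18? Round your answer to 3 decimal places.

Starting from 5 distinct types, each trial gives a new one with probability (18−i)/18 when i types are held, so the wait for the next new type is 18/(18−i).
E = 18/13 + 18/12 + 18/11 + 18/10 + 18/9 + 18/8 + 18/7 + 18/6 + 18/5 + 18/4 + 18/3 + 18/2 + 18/1 = 1145993/20020 ≈ 57.242.

57.242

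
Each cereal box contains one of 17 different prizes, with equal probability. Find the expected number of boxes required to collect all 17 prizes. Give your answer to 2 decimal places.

58.47

After i distinct types are collected, each trial gives a new one with probability (17−i)/17, so the expected wait for the next new type is 17/(17−i).
E = 17/17 + 17/16 + 17/15 + 17/14 + 17/13 + 17/12 + 17/11 + 17/10 + 17/9 + 17/8 + 17/7 + 17/6 + 17/5 + 17/4 + 17/3 + 17/2 + 17/1 = 42142223/720720 ≈ 58.47.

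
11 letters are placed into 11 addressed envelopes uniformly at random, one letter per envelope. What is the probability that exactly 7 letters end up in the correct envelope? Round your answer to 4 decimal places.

Choose which 7 of the 11 are fixed: C(11,7) = 330 ways.
The remaining 4 must have no fixed point: D(4) = 9.
P = 330·9/39916800 = 1/13440 ≈ 0.0001.

0.0001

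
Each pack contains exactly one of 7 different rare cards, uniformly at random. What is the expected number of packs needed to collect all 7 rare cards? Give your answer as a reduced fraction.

After i distinct types are collected, each trial gives a new one with probability (7−i)/7, so the expected wait for the next new type is 7/(7−i).
E = 7/7 + 7/6 + 7/5 + 7/4 + 7/3 + 7/2 + 7/1 = 363/20.

363/20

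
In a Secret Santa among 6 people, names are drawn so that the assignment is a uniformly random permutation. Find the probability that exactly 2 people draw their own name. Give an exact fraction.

3/16

Choose which 2 of the 6 are fixed: C(6,2) = 15 ways.
The remaining 4 must have no fixed point: D(4) = 9.
P = 15·9/720 = 3/16.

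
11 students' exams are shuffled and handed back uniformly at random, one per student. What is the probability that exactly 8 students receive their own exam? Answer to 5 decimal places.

0.00001

Choose which 8 of the 11 are fixed: C(11,8) = 165 ways.
The remaining 3 must have no fixed point: D(3) = 2.
P = 165·2/39916800 = 1/120960 ≈ 0.00001.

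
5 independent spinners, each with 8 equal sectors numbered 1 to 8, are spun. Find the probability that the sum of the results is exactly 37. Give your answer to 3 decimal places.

There are 8^5 = 32768 equally likely outcomes.
The number of ordered 5-tuples from {1,…,8} summing to 37 is 35.
P(sum = 37) = 35/32768 ≈ 0.001.

0.001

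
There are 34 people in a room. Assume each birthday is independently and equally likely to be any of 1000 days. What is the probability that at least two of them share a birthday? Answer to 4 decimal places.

0.4330

It's easier to compute the probability that all 34 are distinct.
P(all distinct) = 1000/1000 · 999/1000 · ··· · 967/1000 ≈ 0.5670.
So the probability of at least one match is 1 − 0.5670 = 0.4330.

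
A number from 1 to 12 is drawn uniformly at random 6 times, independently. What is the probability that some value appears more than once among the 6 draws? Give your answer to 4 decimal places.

0.7772

P(all 6 different) = 12/12 · 11/12 · ··· · 7/12 ≈ 0.2228.
P(at least two equal) = 1 − 0.2228 = 0.7772.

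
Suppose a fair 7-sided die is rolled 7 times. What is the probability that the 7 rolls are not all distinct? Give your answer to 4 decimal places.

P(all 7 different) = 7/7 · 6/7 · ··· · 1/7 ≈ 0.0061.
P(at least two equal) = 1 − 0.0061 = 0.9939.

0.9939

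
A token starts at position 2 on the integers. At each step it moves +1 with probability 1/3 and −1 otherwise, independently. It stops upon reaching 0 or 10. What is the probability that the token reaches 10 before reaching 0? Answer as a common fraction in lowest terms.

Let r = q/p = (2/3)/(1/3) = 2. The recurrence P(i) = p·P(i+1) + q·P(i−1) with P(0)=0, P(10)=1 gives P(i) = (1 − r^i)/(1 − r^10).
P(2) = (1 − (2)^2) / (1 − (2)^10) = 1/341.

1/341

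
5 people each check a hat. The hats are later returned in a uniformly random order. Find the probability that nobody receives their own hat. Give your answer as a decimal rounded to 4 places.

This is the derangement probability: permutations of 5 with no fixed point.
D(5) = 5! · (1 − 1/1! + 1/2! − ··· + (−1)^5/5!) = 44.
P = 44/120 = 11/30 ≈ 0.3667.

0.3667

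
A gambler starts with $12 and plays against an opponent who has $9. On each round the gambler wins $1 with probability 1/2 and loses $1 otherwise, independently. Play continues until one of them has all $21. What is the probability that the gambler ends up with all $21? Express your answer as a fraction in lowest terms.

With a fair step, P(i) = ½P(i−1) + ½P(i+1) with P(0)=0, P(21)=1 has the linear solution P(i) = i/21.
P(12) = 12/21 = 4/7.

4/7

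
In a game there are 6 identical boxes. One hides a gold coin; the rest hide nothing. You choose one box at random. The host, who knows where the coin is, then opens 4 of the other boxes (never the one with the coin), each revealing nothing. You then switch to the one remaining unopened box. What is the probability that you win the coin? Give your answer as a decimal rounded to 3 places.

Your original box holds the coin with probability 1/6, so the other 5 collectively hold it with probability 5/6.
The host can always find 4 empty boxes to open, so the reveals don't change that 5/6; it is now spread over the 1 remaining unopened box.
P(win by switching) = (5/6) · (1/1) = 5/6 ≈ 0.833.

0.833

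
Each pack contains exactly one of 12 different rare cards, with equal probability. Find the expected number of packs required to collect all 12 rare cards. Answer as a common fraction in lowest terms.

86021/2310

After i distinct types are collected, each trial gives a new one with probability (12−i)/12, so the expected wait for the next new type is 12/(12−i).
E = 12/12 + 12/11 + 12/10 + 12/9 + 12/8 + 12/7 + 12/6 + 12/5 + 12/4 + 12/3 + 12/2 + 12/1 = 86021/2310.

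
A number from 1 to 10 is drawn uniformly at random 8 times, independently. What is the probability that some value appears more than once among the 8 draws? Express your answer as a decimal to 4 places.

P(all 8 different) = 10/10 · 9/10 · ··· · 3/10 ≈ 0.0181.
P(at least two equal) = 1 − 0.0181 = 0.9819.

0.9819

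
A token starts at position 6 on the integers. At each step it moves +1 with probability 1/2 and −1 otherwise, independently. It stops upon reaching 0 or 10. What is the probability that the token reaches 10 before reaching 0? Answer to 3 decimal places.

0.600

With a fair step, P(i) = ½P(i−1) + ½P(i+1) with P(0)=0, P(10)=1 has the linear solution P(i) = i/10.
P(6) = 6/10 = 3/5 ≈ 0.600.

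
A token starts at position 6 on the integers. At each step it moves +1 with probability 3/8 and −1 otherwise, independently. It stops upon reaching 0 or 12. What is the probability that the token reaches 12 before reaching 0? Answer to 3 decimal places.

Let r = q/p = (5/8)/(3/8) = 5/3. The recurrence P(i) = p·P(i+1) + q·P(i−1) with P(0)=0, P(12)=1 gives P(i) = (1 − r^i)/(1 − r^12).
P(6) = (1 − (5/3)^6) / (1 − (5/3)^12) = 729/16354 ≈ 0.045.

0.045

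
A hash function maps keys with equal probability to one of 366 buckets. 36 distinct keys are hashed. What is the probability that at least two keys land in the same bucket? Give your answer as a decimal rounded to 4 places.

0.8313

It's easier to compute the probability that all 36 are distinct.
P(all distinct) = 366/366 · 365/366 · ··· · 331/366 ≈ 0.1687.
So the probability of at least one match is 1 − 0.1687 = 0.8313.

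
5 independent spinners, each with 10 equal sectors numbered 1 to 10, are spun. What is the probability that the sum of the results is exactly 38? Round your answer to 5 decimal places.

0.01745

There are 10^5 = 100000 equally likely outcomes.
The number of ordered 5-tuples from {1,…,10} summing to 38 is 1745.
P(sum = 38) = 1745/100000 = 349/20000 ≈ 0.01745.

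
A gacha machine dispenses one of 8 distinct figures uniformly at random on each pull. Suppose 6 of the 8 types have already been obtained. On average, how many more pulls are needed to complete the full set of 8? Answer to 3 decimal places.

Starting from 6 distinct types, each trial gives a new one with probability (8−i)/8 when i types are held, so the wait for the next new type is 8/(8−i).
E = 8/2 + 8/1 = 12 ≈ 12.000.

12.000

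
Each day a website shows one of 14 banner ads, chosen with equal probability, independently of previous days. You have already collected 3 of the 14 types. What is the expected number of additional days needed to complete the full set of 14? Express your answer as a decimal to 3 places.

42.278

Starting from 3 distinct types, each trial gives a new one with probability (14−i)/14 when i types are held, so the wait for the next new type is 14/(14−i).
E = 14/11 + 14/10 + 14/9 + 14/8 + 14/7 + 14/6 + 14/5 + 14/4 + 14/3 + 14/2 + 14/1 = 83711/1980 ≈ 42.278.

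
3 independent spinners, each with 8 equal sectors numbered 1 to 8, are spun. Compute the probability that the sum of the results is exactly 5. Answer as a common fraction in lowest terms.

3/256

There are 8^3 = 512 equally likely outcomes.
The number of ordered 3-tuples from {1,…,8} summing to 5 is 6.
P(sum = 5) = 6/512 = 3/256.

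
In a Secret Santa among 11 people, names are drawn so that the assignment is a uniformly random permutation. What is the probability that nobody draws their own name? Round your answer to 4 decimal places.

This is the derangement probability: permutations of 11 with no fixed point.
D(11) = 11! · (1 − 1/1! + 1/2! − ··· + (−1)^11/11!) = 14684570.
P = 14684570/39916800 = 1468457/3991680 ≈ 0.3679.

0.3679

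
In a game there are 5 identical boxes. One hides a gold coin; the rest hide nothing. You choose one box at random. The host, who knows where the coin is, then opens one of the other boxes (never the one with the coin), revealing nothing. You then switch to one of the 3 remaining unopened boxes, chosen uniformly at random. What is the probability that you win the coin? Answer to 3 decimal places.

0.267

Your original box holds the coin with probability 1/5, so the other 4 collectively hold it with probability 4/5.
The host can always find an empty box to open, so this doesn't change that 4/5; it is now spread over the 3 remaining unopened boxes.
P(win by switching) = (4/5) · (1/3) = 4/15 ≈ 0.267.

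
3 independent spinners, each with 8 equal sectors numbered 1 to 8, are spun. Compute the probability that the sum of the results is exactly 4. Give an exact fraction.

3/512

There are 8^3 = 512 equally likely outcomes.
The number of ordered 3-tuples from {1,…,8} summing to 4 is 3.
P(sum = 4) = 3/512.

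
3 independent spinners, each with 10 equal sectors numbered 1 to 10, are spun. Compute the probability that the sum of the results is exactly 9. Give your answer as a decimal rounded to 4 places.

There are 10^3 = 1000 equally likely outcomes.
The number of ordered 3-tuples from {1,…,10} summing to 9 is 28.
P(sum = 9) = 28/1000 = 7/250 ≈ 0.0280.

0.0280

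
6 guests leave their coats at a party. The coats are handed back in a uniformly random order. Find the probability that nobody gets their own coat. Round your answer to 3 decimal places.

This is the derangement probability: permutations of 6 with no fixed point.
D(6) = 6! · (1 − 1/1! + 1/2! − ··· + (−1)^6/6!) = 265.
P = 265/720 = 53/144 ≈ 0.368.

0.368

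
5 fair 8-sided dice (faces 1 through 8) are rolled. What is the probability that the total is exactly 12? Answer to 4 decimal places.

There are 8^5 = 32768 equally likely outcomes.
The number of ordered 5-tuples from {1,…,8} summing to 12 is 330.
P(sum = 12) = 330/32768 = 165/16384 ≈ 0.0101.

0.0101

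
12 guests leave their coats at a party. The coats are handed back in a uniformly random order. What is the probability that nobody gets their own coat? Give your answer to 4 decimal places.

This is the derangement probability: permutations of 12 with no fixed point.
D(12) = 12! · (1 − 1/1! + 1/2! − ··· + (−1)^12/12!) = 176214841.
P = 176214841/479001600 = 16019531/43545600 ≈ 0.3679.

0.3679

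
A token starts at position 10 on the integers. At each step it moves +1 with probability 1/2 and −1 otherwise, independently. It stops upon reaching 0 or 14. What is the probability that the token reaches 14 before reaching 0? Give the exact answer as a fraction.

With a fair step, P(i) = ½P(i−1) + ½P(i+1) with P(0)=0, P(14)=1 has the linear solution P(i) = i/14.
P(10) = 10/14 = 5/7.

5/7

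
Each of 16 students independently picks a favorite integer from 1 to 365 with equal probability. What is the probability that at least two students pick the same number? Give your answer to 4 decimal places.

It's easier to compute the probability that all 16 are distinct.
P(all distinct) = 365/365 · 364/365 · ··· · 350/365 ≈ 0.7164.
So the probability of at least one match is 1 − 0.7164 = 0.2836.

0.2836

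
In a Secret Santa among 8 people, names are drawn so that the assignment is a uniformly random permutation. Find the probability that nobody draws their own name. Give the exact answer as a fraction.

This is the derangement probability: permutations of 8 with no fixed point.
D(8) = 8! · (1 − 1/1! + 1/2! − ··· + (−1)^8/8!) = 14833.
P = 14833/40320 = 2119/5760.

2119/5760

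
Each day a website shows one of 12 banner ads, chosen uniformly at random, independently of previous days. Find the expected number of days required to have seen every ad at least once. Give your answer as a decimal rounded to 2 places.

After i distinct types are collected, each trial gives a new one with probability (12−i)/12, so the expected wait for the next new type is 12/(12−i).
E = 12/12 + 12/11 + 12/10 + 12/9 + 12/8 + 12/7 + 12/6 + 12/5 + 12/4 + 12/3 + 12/2 + 12/1 = 86021/2310 ≈ 37.24.

37.24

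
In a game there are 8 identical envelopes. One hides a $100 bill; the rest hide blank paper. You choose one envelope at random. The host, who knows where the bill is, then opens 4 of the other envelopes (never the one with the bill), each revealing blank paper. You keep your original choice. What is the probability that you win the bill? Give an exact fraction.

The host can always open 4 empty envelopes regardless of your choice, so the reveals give no information about your original envelope.
P(win by staying) = 1/8.

1/8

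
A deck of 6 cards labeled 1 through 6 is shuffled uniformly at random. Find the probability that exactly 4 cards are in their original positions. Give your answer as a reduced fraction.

Choose which 4 of the 6 are fixed: C(6,4) = 15 ways.
The remaining 2 must have no fixed point: D(2) = 1.
P = 15·1/720 = 1/48.

1/48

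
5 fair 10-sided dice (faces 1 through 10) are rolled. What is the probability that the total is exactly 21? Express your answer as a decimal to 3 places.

0.038

There are 10^5 = 100000 equally likely outcomes.
The number of ordered 5-tuples from {1,…,10} summing to 21 is 3795.
P(sum = 21) = 3795/100000 = 759/20000 ≈ 0.038.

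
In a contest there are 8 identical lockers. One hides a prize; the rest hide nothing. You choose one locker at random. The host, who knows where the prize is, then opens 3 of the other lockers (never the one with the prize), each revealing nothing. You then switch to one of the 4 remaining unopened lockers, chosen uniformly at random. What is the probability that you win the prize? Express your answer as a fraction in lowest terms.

7/32

Your original locker holds the prize with probability 1/8, so the other 7 collectively hold it with probability 7/8.
The host can always find 3 empty lockers to open, so the reveals don't change that 7/8; it is now spread over the 4 remaining unopened lockers.
P(win by switching) = (7/8) · (1/4) = 7/32.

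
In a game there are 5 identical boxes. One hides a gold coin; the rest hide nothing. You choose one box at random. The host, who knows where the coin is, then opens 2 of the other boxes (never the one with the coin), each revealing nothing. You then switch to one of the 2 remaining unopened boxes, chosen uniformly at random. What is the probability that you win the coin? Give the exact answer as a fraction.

2/5

Your original box holds the coin with probability 1/5, so the other 4 collectively hold it with probability 4/5.
The host can always find 2 empty boxes to open, so the reveals don't change that 4/5; it is now spread over the 2 remaining unopened boxes.
P(win by switching) = (4/5) · (1/2) = 2/5.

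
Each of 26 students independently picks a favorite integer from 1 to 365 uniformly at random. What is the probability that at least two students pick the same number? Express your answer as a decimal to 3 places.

It's easier to compute the probability that all 26 are distinct.
P(all distinct) = 365/365 · 364/365 · ··· · 340/365 ≈ 0.402.
So the probability of at least one match is 1 − 0.402 = 0.598.

0.598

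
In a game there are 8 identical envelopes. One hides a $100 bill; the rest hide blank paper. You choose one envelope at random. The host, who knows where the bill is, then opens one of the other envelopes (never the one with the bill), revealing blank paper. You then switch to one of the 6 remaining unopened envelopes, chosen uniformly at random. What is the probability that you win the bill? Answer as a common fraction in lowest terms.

7/48

Your original envelope holds the bill with probability 1/8, so the other 7 collectively hold it with probability 7/8.
The host can always find an empty envelope to open, so this doesn't change that 7/8; it is now spread over the 6 remaining unopened envelopes.
P(win by switching) = (7/8) · (1/6) = 7/48.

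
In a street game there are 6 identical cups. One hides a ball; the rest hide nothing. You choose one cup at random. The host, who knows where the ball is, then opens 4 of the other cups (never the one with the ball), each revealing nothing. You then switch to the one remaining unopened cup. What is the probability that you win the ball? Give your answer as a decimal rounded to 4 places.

Your original cup holds the ball with probability 1/6, so the other 5 collectively hold it with probability 5/6.
The host can always find 4 empty cups to open, so the reveals don't change that 5/6; it is now spread over the 1 remaining unopened cup.
P(win by switching) = (5/6) · (1/1) = 5/6 ≈ 0.8333.

0.8333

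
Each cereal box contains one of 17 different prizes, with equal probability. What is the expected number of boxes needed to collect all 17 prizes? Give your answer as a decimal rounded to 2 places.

58.47

After i distinct types are collected, each trial gives a new one with probability (17−i)/17, so the expected wait for the next new type is 17/(17−i).
E = 17/17 + 17/16 + 17/15 + 17/14 + 17/13 + 17/12 + 17/11 + 17/10 + 17/9 + 17/8 + 17/7 + 17/6 + 17/5 + 17/4 + 17/3 + 17/2 + 17/1 = 42142223/720720 ≈ 58.47.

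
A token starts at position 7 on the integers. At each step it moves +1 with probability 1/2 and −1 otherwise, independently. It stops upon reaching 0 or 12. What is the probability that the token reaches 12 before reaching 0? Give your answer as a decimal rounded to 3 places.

0.583

With a fair step, P(i) = ½P(i−1) + ½P(i+1) with P(0)=0, P(12)=1 has the linear solution P(i) = i/12.
P(7) = 7/12 ≈ 0.583.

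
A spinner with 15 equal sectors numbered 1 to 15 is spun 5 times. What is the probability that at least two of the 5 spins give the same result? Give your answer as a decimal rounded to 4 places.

P(all 5 different) = 15/15 · 14/15 · ··· · 11/15 ≈ 0.4745.
P(at least two equal) = 1 − 0.4745 = 0.5255.

0.5255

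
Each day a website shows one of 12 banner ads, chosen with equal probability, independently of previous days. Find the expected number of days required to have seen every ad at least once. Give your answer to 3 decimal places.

37.239

After i distinct types are collected, each trial gives a new one with probability (12−i)/12, so the expected wait for the next new type is 12/(12−i).
E = 12/12 + 12/11 + 12/10 + 12/9 + 12/8 + 12/7 + 12/6 + 12/5 + 12/4 + 12/3 + 12/2 + 12/1 = 86021/2310 ≈ 37.239.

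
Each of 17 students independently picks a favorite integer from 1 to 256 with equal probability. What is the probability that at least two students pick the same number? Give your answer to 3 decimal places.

0.419

It's easier to compute the probability that all 17 are distinct.
P(all distinct) = 256/256 · 255/256 · ··· · 240/256 ≈ 0.581.
So the probability of at least one match is 1 − 0.581 = 0.419.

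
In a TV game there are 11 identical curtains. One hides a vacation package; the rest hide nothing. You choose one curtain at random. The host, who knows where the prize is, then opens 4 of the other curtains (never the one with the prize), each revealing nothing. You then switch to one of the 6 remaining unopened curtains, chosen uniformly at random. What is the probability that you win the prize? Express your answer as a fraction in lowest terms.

Your original curtain holds the prize with probability 1/11, so the other 10 collectively hold it with probability 10/11.
The host can always find 4 empty curtains to open, so the reveals don't change that 10/11; it is now spread over the 6 remaining unopened curtains.
P(win by switching) = (10/11) · (1/6) = 5/33.

5/33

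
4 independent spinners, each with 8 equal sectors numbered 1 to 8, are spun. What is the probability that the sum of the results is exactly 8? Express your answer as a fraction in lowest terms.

35/4096

There are 8^4 = 4096 equally likely outcomes.
The number of ordered 4-tuples from {1,…,8} summing to 8 is 35.
P(sum = 8) = 35/4096.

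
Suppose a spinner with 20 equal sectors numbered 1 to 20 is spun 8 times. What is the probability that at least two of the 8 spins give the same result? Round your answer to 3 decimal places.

0.802

P(all 8 different) = 20/20 · 19/20 · ··· · 13/20 ≈ 0.198.
P(at least two equal) = 1 − 0.198 = 0.802.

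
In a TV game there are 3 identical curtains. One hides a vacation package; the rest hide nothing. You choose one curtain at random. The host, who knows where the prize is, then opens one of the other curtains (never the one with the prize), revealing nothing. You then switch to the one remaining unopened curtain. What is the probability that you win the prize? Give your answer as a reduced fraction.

Your original curtain holds the prize with probability 1/3, so the other 2 collectively hold it with probability 2/3.
The host can always find an empty curtain to open, so this doesn't change that 2/3; it is now spread over the 1 remaining unopened curtain.
P(win by switching) = (2/3) · (1/1) = 2/3.

2/3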